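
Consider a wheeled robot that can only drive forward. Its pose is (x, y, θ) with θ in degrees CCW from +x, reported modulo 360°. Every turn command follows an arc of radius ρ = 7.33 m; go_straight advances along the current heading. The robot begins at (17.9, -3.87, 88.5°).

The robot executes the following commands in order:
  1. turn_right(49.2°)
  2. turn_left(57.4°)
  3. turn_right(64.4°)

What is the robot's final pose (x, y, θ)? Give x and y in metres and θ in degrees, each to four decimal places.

set_pose: (x, y, θ) = (17.9000, -3.8700, 88.5000°), ρ = 7.33
turn_right(49.2°): centre at ρ to the right, rotate −49.2° → (20.5848, 1.6104, 39.3000°)
turn_left(57.4°): centre at ρ to the left, rotate +57.4° → (23.2221, 8.1378, 96.7000°)
turn_right(64.4°): centre at ρ to the right, rotate −64.4° → (26.5852, 15.1888, 32.3000°)

(26.5852, 15.1888, 32.3000°)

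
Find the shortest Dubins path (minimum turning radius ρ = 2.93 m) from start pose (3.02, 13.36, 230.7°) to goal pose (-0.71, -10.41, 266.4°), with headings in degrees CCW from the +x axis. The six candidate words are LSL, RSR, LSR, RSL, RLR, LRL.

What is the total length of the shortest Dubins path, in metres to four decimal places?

Let ψ = atan2(Δy, Δx) = atan2(-23.77, -3.73) = -98.9182° be the start→goal bearing.
Normalize: d = |goal − start| / ρ = 24.060877/2.93 = 8.211903, α = (θ_start − ψ) mod 360° = 329.6182° = 5.752922 rad, β = (θ_goal − ψ) mod 360° = 5.3182° = 0.092819 rad.
Common terms: sin α = -0.505760, cos α = 0.862674, sin β = 0.092686, cos β = 0.995695, cos(α−β) = 0.812084, d² = 67.435357. Work in radians in the unit-radius frame; every candidate has L = ρ·(t + p + q).
LSL: p² = 2 + d² − 2cos(α−β) + 2d(sin α − sin β) = 57.982420; p = √p² = 7.614619; φ = atan2(cos β − cos α, d + sin α − sin β) = 0.017470 rad; t = (φ − α) mod 2π = 0.547733 rad, q = (β − φ) mod 2π = 0.075349 rad → L = 2.93·(0.547733 + 7.614619 + 0.075349) = 2.93·8.237701 = 24.136465 m
RSR: p² = 2 + d² − 2cos(α−β) + 2d(sin β − sin α) = 77.639961; p = √p² = 8.811354; φ = atan2(cos α − cos β, d − sin α + sin β) = -0.015097 rad; t = (α − φ) mod 2π = 5.768019 rad, q = (φ − β) mod 2π = 6.175269 rad → L = 2.93·(5.768019 + 8.811354 + 6.175269) = 2.93·20.754642 = 60.811101 m
LSR: p² = d² − 2 + 2cos(α−β) + 2d(sin α + sin β) = 60.275272; p = √p² = 7.763715; φ = atan2(−cos α − cos β, d + sin α + sin β) − atan2(−2, p) = 0.018201 rad; t = (φ − α) mod 2π = 0.548464 rad, q = (φ − β) mod 2π = 6.208567 rad → L = 2.93·(0.548464 + 7.763715 + 6.208567) = 2.93·14.520746 = 42.545786 m
RSL: p² = d² − 2 + 2cos(α−β) − 2d(sin α + sin β) = 73.843777; p = √p² = 8.593240; φ = atan2(cos α + cos β, d − sin α − sin β) − atan2(2, p) = -0.016451 rad; t = (α − φ) mod 2π = 5.769373 rad, q = (β − φ) mod 2π = 0.109270 rad → L = 2.93·(5.769373 + 8.593240 + 0.109270) = 2.93·14.471883 = 42.402618 m
RLR: c = (6 − d² + 2cos(α−β) + 2d(sin α − sin β))/8 = -8.704995, |c| > 1 → infeasible
LRL: c = (6 − d² + 2cos(α−β) − 2d(sin α − sin β))/8 = -6.247803, |c| > 1 → infeasible
Shortest: LSL with L = 24.136465 m ≈ 24.1365 m

24.1365 m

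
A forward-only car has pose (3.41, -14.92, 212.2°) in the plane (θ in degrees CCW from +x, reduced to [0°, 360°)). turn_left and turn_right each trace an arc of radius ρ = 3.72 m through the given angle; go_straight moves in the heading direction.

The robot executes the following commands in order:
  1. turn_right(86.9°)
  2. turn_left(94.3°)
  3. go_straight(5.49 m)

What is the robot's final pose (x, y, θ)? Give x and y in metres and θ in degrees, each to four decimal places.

(-11.2457, -16.7046, 219.6000°)

set_pose: (x, y, θ) = (3.4100, -14.9200, 212.2000°), ρ = 3.72
turn_right(86.9°): centre at ρ to the right, rotate −86.9° → (-1.6083, -13.9218, 125.3000°)
turn_left(94.3°): centre at ρ to the left, rotate +94.3° → (-7.0156, -13.2051, 219.6000°)
go_straight(5.49): x += 5.49·cos θ, y += 5.49·sin θ → (-11.2457, -16.7046, 219.6000°)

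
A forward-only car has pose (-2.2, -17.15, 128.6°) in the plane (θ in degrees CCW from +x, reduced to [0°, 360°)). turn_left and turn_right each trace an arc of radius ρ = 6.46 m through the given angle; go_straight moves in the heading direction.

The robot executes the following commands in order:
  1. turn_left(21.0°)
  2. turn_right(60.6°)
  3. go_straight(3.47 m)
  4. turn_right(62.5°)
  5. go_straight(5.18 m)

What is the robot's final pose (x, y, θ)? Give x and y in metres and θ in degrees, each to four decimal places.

(1.1032, 1.5255, 26.5000°)

set_pose: (x, y, θ) = (-2.2000, -17.1500, 128.6000°), ρ = 6.46
turn_left(21.0°): centre at ρ to the left, rotate +21.0° → (-3.9796, -15.6084, 149.6000°)
turn_right(60.6°): centre at ρ to the right, rotate −60.6° → (-7.1697, -9.9238, 89.0000°)
go_straight(3.47): x += 3.47·cos θ, y += 3.47·sin θ → (-7.1091, -6.4544, 89.0000°)
turn_right(62.5°): centre at ρ to the right, rotate −62.5° → (-3.5325, -0.7858, 26.5000°)
go_straight(5.18): x += 5.18·cos θ, y += 5.18·sin θ → (1.1032, 1.5255, 26.5000°)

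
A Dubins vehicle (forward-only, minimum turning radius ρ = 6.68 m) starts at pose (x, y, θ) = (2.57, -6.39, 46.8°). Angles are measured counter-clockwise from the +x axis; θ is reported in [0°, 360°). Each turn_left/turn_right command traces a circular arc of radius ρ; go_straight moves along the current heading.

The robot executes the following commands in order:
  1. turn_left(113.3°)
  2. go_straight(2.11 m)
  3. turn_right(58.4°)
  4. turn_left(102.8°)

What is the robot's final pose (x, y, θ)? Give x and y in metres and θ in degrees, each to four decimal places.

(-15.5886, 14.8325, 204.5000°)

set_pose: (x, y, θ) = (2.5700, -6.3900, 46.8000°), ρ = 6.68
turn_left(113.3°): centre at ρ to the left, rotate +113.3° → (-0.0258, 4.4639, 160.1000°)
go_straight(2.11): x += 2.11·cos θ, y += 2.11·sin θ → (-2.0098, 5.1821, 160.1000°)
turn_right(58.4°): centre at ρ to the right, rotate −58.4° → (-6.2773, 10.1086, 101.7000°)
turn_left(102.8°): centre at ρ to the left, rotate +102.8° → (-15.5886, 14.8325, 204.5000°)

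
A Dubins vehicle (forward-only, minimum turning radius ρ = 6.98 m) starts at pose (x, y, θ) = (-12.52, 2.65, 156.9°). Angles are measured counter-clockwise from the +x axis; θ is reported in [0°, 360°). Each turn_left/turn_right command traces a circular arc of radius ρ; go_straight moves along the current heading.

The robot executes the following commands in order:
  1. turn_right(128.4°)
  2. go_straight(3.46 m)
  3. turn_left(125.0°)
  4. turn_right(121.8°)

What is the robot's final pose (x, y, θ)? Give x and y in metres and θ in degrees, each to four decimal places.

set_pose: (x, y, θ) = (-12.5200, 2.6500, 156.9000°), ρ = 6.98
turn_right(128.4°): centre at ρ to the right, rotate −128.4° → (-13.1121, 15.2045, 28.5000°)
go_straight(3.46): x += 3.46·cos θ, y += 3.46·sin θ → (-10.0713, 16.8555, 28.5000°)
turn_left(125.0°): centre at ρ to the left, rotate +125.0° → (-10.2875, 29.2363, 153.5000°)
turn_right(121.8°): centre at ρ to the right, rotate −121.8° → (-10.8408, 41.4216, 31.7000°)

(-10.8408, 41.4216, 31.7000°)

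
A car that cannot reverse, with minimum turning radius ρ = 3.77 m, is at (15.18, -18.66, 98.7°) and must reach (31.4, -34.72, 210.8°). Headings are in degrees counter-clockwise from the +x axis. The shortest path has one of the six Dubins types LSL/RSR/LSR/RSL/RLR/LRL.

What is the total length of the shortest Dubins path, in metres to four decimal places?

Let ψ = atan2(Δy, Δx) = atan2(-16.06, 16.22) = -44.7160° be the start→goal bearing.
Normalize: d = |goal − start| / ρ = 22.825687/3.77 = 6.054559, α = (θ_start − ψ) mod 360° = 143.4160° = 2.503082 rad, β = (θ_goal − ψ) mod 360° = 255.5160° = 4.459596 rad.
Common terms: sin α = 0.596001, cos α = -0.802984, sin β = -0.968218, cos β = -0.250109, cos(α−β) = -0.376224, d² = 36.657684. Work in radians in the unit-radius frame; every candidate has L = ρ·(t + p + q).
LSL: p² = 2 + d² − 2cos(α−β) + 2d(sin α − sin β) = 58.351434; p = √p² = 7.638811; φ = atan2(cos β − cos α, d + sin α − sin β) = 0.072440 rad; t = (φ − α) mod 2π = 3.852544 rad, q = (β − φ) mod 2π = 4.387155 rad → L = 3.77·(3.852544 + 7.638811 + 4.387155) = 3.77·15.878510 = 59.861984 m
RSR: p² = 2 + d² − 2cos(α−β) + 2d(sin β − sin α) = 20.468831; p = √p² = 4.524249; φ = atan2(cos α − cos β, d − sin α + sin β) = -0.122509 rad; t = (α − φ) mod 2π = 2.625590 rad, q = (φ − β) mod 2π = 1.701081 rad → L = 3.77·(2.625590 + 4.524249 + 1.701081) = 3.77·8.850920 = 33.367970 m
LSR: p² = d² − 2 + 2cos(α−β) + 2d(sin α + sin β) = 29.398016; p = √p² = 5.421994; φ = atan2(−cos α − cos β, d + sin α + sin β) − atan2(−2, p) = 0.536632 rad; t = (φ − α) mod 2π = 4.316736 rad, q = (φ − β) mod 2π = 2.360222 rad → L = 3.77·(4.316736 + 5.421994 + 2.360222) = 3.77·12.098951 = 45.613047 m
RSL: p² = d² − 2 + 2cos(α−β) − 2d(sin α + sin β) = 38.412455; p = √p² = 6.197778; φ = atan2(cos α + cos β, d − sin α − sin β) − atan2(2, p) = -0.474564 rad; t = (α − φ) mod 2π = 2.977645 rad, q = (β − φ) mod 2π = 4.934159 rad → L = 3.77·(2.977645 + 6.197778 + 4.934159) = 3.77·14.109583 = 53.193128 m
RLR: c = (6 − d² + 2cos(α−β) + 2d(sin α − sin β))/8 = -1.558604, |c| > 1 → infeasible
LRL: c = (6 − d² + 2cos(α−β) − 2d(sin α − sin β))/8 = -6.293929, |c| > 1 → infeasible
Shortest: RSR with L = 33.367970 m ≈ 33.3680 m

33.3680 m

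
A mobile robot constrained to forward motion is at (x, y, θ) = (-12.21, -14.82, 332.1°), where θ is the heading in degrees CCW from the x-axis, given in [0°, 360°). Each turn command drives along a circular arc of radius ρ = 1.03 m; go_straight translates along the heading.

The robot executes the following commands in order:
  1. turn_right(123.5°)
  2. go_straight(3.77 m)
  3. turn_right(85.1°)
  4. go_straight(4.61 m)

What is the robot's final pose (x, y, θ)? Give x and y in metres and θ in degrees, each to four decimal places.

set_pose: (x, y, θ) = (-12.2100, -14.8200, 332.1000°), ρ = 1.03
turn_right(123.5°): centre at ρ to the right, rotate −123.5° → (-12.1989, -16.6346, 208.6000°)
go_straight(3.77): x += 3.77·cos θ, y += 3.77·sin θ → (-15.5089, -18.4393, 208.6000°)
turn_right(85.1°): centre at ρ to the right, rotate −85.1° → (-16.8609, -18.1034, 123.5000°)
go_straight(4.61): x += 4.61·cos θ, y += 4.61·sin θ → (-19.4053, -14.2592, 123.5000°)

(-19.4053, -14.2592, 123.5000°)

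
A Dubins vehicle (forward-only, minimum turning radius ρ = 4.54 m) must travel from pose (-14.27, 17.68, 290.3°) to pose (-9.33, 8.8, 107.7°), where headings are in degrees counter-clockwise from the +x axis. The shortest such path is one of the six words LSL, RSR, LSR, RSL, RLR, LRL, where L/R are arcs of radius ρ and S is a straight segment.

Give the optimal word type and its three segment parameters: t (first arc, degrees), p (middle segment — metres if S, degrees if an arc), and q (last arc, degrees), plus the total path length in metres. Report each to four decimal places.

RSL: t = 56.7536°, p = 4.0905 m, q = 234.1536°, L = 27.1414 m

Let ψ = atan2(Δy, Δx) = atan2(-8.88, 4.94) = -60.9125° be the start→goal bearing.
Normalize: d = |goal − start| / ρ = 10.161594/4.54 = 2.238237, α = (θ_start − ψ) mod 360° = 351.2125° = 6.129815 rad, β = (θ_goal − ψ) mod 360° = 168.6125° = 2.942844 rad.
Common terms: sin α = -0.152770, cos α = 0.988262, sin β = 0.197443, cos β = -0.980314, cos(α−β) = -0.998971, d² = 5.009703. Work in radians in the unit-radius frame; every candidate has L = ρ·(t + p + q).
LSL: p² = 2 + d² − 2cos(α−β) + 2d(sin α − sin β) = 7.439928; p = √p² = 2.727623; φ = atan2(cos β − cos α, d + sin α − sin β) = -0.806282 rad; t = (φ − α) mod 2π = 5.630274 rad, q = (β − φ) mod 2π = 3.749126 rad → L = 4.54·(5.630274 + 2.727623 + 3.749126) = 4.54·12.107022 = 54.965882 m
RSR: p² = 2 + d² − 2cos(α−β) + 2d(sin β − sin α) = 10.575361; p = √p² = 3.251978; φ = atan2(cos α − cos β, d − sin α + sin β) = 0.650202 rad; t = (α − φ) mod 2π = 5.479613 rad, q = (φ − β) mod 2π = 3.990544 rad → L = 4.54·(5.479613 + 3.251978 + 3.990544) = 4.54·12.722135 = 57.758491 m
LSR: p² = d² − 2 + 2cos(α−β) + 2d(sin α + sin β) = 1.211741; p = √p² = 1.100791; φ = atan2(−cos α − cos β, d + sin α + sin β) − atan2(−2, p) = 1.064168 rad; t = (φ − α) mod 2π = 1.217538 rad, q = (φ − β) mod 2π = 4.404510 rad → L = 4.54·(1.217538 + 1.100791 + 4.404510) = 4.54·6.722839 = 30.521689 m
RSL: p² = d² − 2 + 2cos(α−β) − 2d(sin α + sin β) = 0.811784; p = √p² = 0.900990; φ = atan2(cos α + cos β, d − sin α − sin β) − atan2(2, p) = -1.143908 rad; t = (α − φ) mod 2π = 0.990537 rad, q = (β − φ) mod 2π = 4.086752 rad → L = 4.54·(0.990537 + 0.900990 + 4.086752) = 4.54·5.978279 = 27.141388 m
RLR: c = (6 − d² + 2cos(α−β) + 2d(sin α − sin β))/8 = -0.321920; p = 2π − arccos c = 4.384632 rad; φ = atan2(cos α − cos β, d − sin α + sin β) = 0.650202 rad; t = (α − φ + p/2) mod 2π = 1.388744 rad, q = (α − β − t + p) mod 2π = 6.182860 rad → L = 4.54·(1.388744 + 4.384632 + 6.182860) = 4.54·11.956235 = 54.281309 m
LRL: c = (6 − d² + 2cos(α−β) − 2d(sin α − sin β))/8 = 0.070009; p = 2π − arccos c = 4.782455 rad; φ = atan2(cos β − cos α, d + sin α − sin β) = -0.806282 rad; t = (φ − α + p/2) mod 2π = 1.738316 rad, q = (β − α − t + p) mod 2π = 6.140354 rad → L = 4.54·(1.738316 + 4.782455 + 6.140354) = 4.54·12.661125 = 57.481506 m
Shortest: RSL with L = 27.141388 m ≈ 27.1414 m
Convert RSL to answer units (arcs ×180/π): t = 0.990537·180/π = 56.7536°, p = ρ·p = 4.54·0.900990 = 4.0905 m, q = 4.086752·180/π = 234.1536°, L = 27.1414 m.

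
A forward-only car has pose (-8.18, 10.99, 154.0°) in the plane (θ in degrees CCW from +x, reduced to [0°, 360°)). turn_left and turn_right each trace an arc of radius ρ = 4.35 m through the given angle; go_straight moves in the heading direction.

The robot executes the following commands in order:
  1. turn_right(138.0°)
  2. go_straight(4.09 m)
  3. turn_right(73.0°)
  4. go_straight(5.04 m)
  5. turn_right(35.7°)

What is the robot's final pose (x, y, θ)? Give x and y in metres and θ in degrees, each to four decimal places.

set_pose: (x, y, θ) = (-8.1800, 10.9900, 154.0000°), ρ = 4.35
turn_right(138.0°): centre at ρ to the right, rotate −138.0° → (-7.4721, 19.0812, 16.0000°)
go_straight(4.09): x += 4.09·cos θ, y += 4.09·sin θ → (-3.5405, 20.2086, 16.0000°)
turn_right(73.0°): centre at ρ to the right, rotate −73.0° → (1.3067, 18.3963, -57.0000° ≡ 303.0000°)
go_straight(5.04): x += 5.04·cos θ, y += 5.04·sin θ → (4.0517, 14.1694, 303.0000°)
turn_right(35.7°): centre at ρ to the right, rotate −35.7° → (4.7486, 11.5953, 267.3000°)

(4.7486, 11.5953, 267.3000°)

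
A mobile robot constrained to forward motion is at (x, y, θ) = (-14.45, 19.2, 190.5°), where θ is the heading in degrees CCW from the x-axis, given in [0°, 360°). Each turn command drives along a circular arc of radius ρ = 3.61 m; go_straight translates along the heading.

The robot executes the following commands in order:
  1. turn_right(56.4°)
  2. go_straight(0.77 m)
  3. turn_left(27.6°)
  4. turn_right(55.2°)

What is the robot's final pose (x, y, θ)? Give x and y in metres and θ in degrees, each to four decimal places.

(-22.0229, 24.1076, 106.5000°)

set_pose: (x, y, θ) = (-14.4500, 19.2000, 190.5000°), ρ = 3.61
turn_right(56.4°): centre at ρ to the right, rotate −56.4° → (-17.7003, 20.2373, 134.1000°)
go_straight(0.77): x += 0.77·cos θ, y += 0.77·sin θ → (-18.2362, 20.7903, 134.1000°)
turn_left(27.6°): centre at ρ to the left, rotate +27.6° → (-19.6951, 21.7054, 161.7000°)
turn_right(55.2°): centre at ρ to the right, rotate −55.2° → (-22.0229, 24.1076, 106.5000°)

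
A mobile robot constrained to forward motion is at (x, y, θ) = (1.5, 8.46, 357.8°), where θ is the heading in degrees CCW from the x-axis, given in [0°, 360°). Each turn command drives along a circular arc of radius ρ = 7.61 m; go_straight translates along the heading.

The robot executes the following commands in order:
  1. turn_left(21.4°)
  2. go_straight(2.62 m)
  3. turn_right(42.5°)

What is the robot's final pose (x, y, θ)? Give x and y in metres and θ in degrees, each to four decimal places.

(12.2818, 9.5420, 336.7000°)

set_pose: (x, y, θ) = (1.5000, 8.4600, 357.8000°), ρ = 7.61
turn_left(21.4°): centre at ρ to the left, rotate +21.4° → (4.2948, 8.8777, 379.2000° ≡ 19.2000°)
go_straight(2.62): x += 2.62·cos θ, y += 2.62·sin θ → (6.7691, 9.7393, 19.2000°)
turn_right(42.5°): centre at ρ to the right, rotate −42.5° → (12.2818, 9.5420, -23.3000° ≡ 336.7000°)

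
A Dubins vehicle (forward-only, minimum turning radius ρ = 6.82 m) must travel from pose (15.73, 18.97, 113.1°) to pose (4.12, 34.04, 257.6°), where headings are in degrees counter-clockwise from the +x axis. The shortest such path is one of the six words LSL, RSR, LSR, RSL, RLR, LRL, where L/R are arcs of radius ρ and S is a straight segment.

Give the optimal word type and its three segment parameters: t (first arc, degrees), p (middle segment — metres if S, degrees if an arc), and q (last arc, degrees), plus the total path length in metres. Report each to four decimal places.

Let ψ = atan2(Δy, Δx) = atan2(15.07, -11.61) = 127.6108° be the start→goal bearing.
Normalize: d = |goal − start| / ρ = 19.023591/6.82 = 2.789383, α = (θ_start − ψ) mod 360° = 345.4892° = 6.029924 rad, β = (θ_goal − ψ) mod 360° = 129.9892° = 2.268739 rad.
Common terms: sin α = -0.250563, cos α = 0.968100, sin β = 0.766166, cos β = -0.642643, cos(α−β) = -0.814116, d² = 7.780656. Work in radians in the unit-radius frame; every candidate has L = ρ·(t + p + q).
LSL: p² = 2 + d² − 2cos(α−β) + 2d(sin α − sin β) = 5.736795; p = √p² = 2.395161; φ = atan2(cos β − cos α, d + sin α − sin β) = -0.737580 rad; t = (φ − α) mod 2π = 5.798867 rad, q = (β − φ) mod 2π = 3.006319 rad → L = 6.82·(5.798867 + 2.395161 + 3.006319) = 6.82·11.200347 = 76.386366 m
RSR: p² = 2 + d² − 2cos(α−β) + 2d(sin β − sin α) = 17.080979; p = √p² = 4.132914; φ = atan2(cos α − cos β, d − sin α + sin β) = 0.400344 rad; t = (α − φ) mod 2π = 5.629579 rad, q = (φ − β) mod 2π = 4.414791 rad → L = 6.82·(5.629579 + 4.132914 + 4.414791) = 6.82·14.177284 = 96.689077 m
LSR: p² = d² − 2 + 2cos(α−β) + 2d(sin α + sin β) = 7.028853; p = √p² = 2.651198; φ = atan2(−cos α − cos β, d + sin α + sin β) − atan2(−2, p) = 0.548138 rad; t = (φ − α) mod 2π = 0.801399 rad, q = (φ − β) mod 2π = 4.562584 rad → L = 6.82·(0.801399 + 2.651198 + 4.562584) = 6.82·8.015181 = 54.663538 m
RSL: p² = d² − 2 + 2cos(α−β) − 2d(sin α + sin β) = 1.275997; p = √p² = 1.129601; φ = atan2(cos α + cos β, d − sin α − sin β) − atan2(2, p) = -0.914492 rad; t = (α − φ) mod 2π = 0.661230 rad, q = (β − φ) mod 2π = 3.183231 rad → L = 6.82·(0.661230 + 1.129601 + 3.183231) = 6.82·4.974062 = 33.923100 m
RLR: c = (6 − d² + 2cos(α−β) + 2d(sin α − sin β))/8 = -1.135122, |c| > 1 → infeasible
LRL: c = (6 − d² + 2cos(α−β) − 2d(sin α − sin β))/8 = 0.282901; p = 2π − arccos c = 4.999206 rad; φ = atan2(cos β − cos α, d + sin α − sin β) = -0.737580 rad; t = (φ − α + p/2) mod 2π = 2.015285 rad, q = (β − α − t + p) mod 2π = 5.505922 rad → L = 6.82·(2.015285 + 4.999206 + 5.505922) = 6.82·12.520412 = 85.389213 m
Shortest: RSL with L = 33.923100 m ≈ 33.9231 m
Convert RSL to answer units (arcs ×180/π): t = 0.661230·180/π = 37.8857°, p = ρ·p = 6.82·1.129601 = 7.7039 m, q = 3.183231·180/π = 182.3857°, L = 33.9231 m.

RSL: t = 37.8857°, p = 7.7039 m, q = 182.3857°, L = 33.9231 m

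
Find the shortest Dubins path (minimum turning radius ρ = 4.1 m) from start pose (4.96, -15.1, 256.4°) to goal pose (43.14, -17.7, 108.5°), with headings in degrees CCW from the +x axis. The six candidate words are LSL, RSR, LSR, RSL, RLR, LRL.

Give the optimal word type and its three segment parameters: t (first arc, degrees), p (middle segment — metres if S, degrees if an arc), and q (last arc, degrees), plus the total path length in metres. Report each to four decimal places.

LSL: t = 98.0651°, p = 30.4488 m, q = 114.0349°, L = 45.6264 m

Let ψ = atan2(Δy, Δx) = atan2(-2.60, 38.18) = -3.8957° be the start→goal bearing.
Normalize: d = |goal − start| / ρ = 38.268426/4.1 = 9.333762, α = (θ_start − ψ) mod 360° = 260.2957° = 4.543018 rad, β = (θ_goal − ψ) mod 360° = 112.3957° = 1.961676 rad.
Common terms: sin α = -0.985691, cos α = -0.168563, sin β = 0.924574, cos β = -0.381002, cos(α−β) = -0.847122, d² = 87.119120. Work in radians in the unit-radius frame; every candidate has L = ρ·(t + p + q).
LSL: p² = 2 + d² − 2cos(α−β) + 2d(sin α − sin β) = 55.153439; p = √p² = 7.426536; φ = atan2(cos β − cos α, d + sin α − sin β) = -0.028609 rad; t = (φ − α) mod 2π = 1.711558 rad, q = (β − φ) mod 2π = 1.990285 rad → L = 4.1·(1.711558 + 7.426536 + 1.990285) = 4.1·11.128379 = 45.626356 m
RSR: p² = 2 + d² − 2cos(α−β) + 2d(sin β − sin α) = 126.473288; p = √p² = 11.246034; φ = atan2(cos α − cos β, d − sin α + sin β) = 0.018891 rad; t = (α − φ) mod 2π = 4.524126 rad, q = (φ − β) mod 2π = 4.340401 rad → L = 4.1·(4.524126 + 11.246034 + 4.340401) = 4.1·20.110562 = 82.453303 m
LSR: p² = d² − 2 + 2cos(α−β) + 2d(sin α + sin β) = 82.283980; p = √p² = 9.071052; φ = atan2(−cos α − cos β, d + sin α + sin β) − atan2(−2, p) = 0.276208 rad; t = (φ − α) mod 2π = 2.016375 rad, q = (φ − β) mod 2π = 4.597717 rad → L = 4.1·(2.016375 + 9.071052 + 4.597717) = 4.1·15.685144 = 64.309091 m
RSL: p² = d² − 2 + 2cos(α−β) − 2d(sin α + sin β) = 84.565771; p = √p² = 9.195965; φ = atan2(cos α + cos β, d − sin α − sin β) − atan2(2, p) = -0.272581 rad; t = (α − φ) mod 2π = 4.815599 rad, q = (β − φ) mod 2π = 2.234257 rad → L = 4.1·(4.815599 + 9.195965 + 2.234257) = 4.1·16.245821 = 66.607866 m
RLR: c = (6 − d² + 2cos(α−β) + 2d(sin α − sin β))/8 = -14.809161, |c| > 1 → infeasible
LRL: c = (6 − d² + 2cos(α−β) − 2d(sin α − sin β))/8 = -5.894180, |c| > 1 → infeasible
Shortest: LSL with L = 45.626356 m ≈ 45.6264 m
Convert LSL to answer units (arcs ×180/π): t = 1.711558·180/π = 98.0651°, p = ρ·p = 4.1·7.426536 = 30.4488 m, q = 1.990285·180/π = 114.0349°, L = 45.6264 m.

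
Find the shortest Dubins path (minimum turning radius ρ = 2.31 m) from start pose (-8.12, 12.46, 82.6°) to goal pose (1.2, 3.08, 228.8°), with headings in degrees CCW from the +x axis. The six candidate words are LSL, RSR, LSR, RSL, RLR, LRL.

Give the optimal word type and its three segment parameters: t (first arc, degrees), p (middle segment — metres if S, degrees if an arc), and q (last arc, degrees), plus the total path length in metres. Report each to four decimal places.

RSR: t = 137.6155°, p = 9.2284 m, q = 76.1845°, L = 17.8482 m

Let ψ = atan2(Δy, Δx) = atan2(-9.38, 9.32) = -45.1838° be the start→goal bearing.
Normalize: d = |goal − start| / ρ = 13.222965/2.31 = 5.724227, α = (θ_start − ψ) mod 360° = 127.7838° = 2.230249 rad, β = (θ_goal − ψ) mod 360° = 273.9838° = 4.781920 rad.
Common terms: sin α = 0.790328, cos α = -0.612684, sin β = -0.997584, cos β = 0.069475, cos(α−β) = -0.830984, d² = 32.766777. Work in radians in the unit-radius frame; every candidate has L = ρ·(t + p + q).
LSL: p² = 2 + d² − 2cos(α−β) + 2d(sin α − sin β) = 56.897570; p = √p² = 7.543048; φ = atan2(cos β − cos α, d + sin α − sin β) = 0.090559 rad; t = (φ − α) mod 2π = 4.143496 rad, q = (β − φ) mod 2π = 4.691361 rad → L = 2.31·(4.143496 + 7.543048 + 4.691361) = 2.31·16.377904 = 37.832959 m
RSR: p² = 2 + d² − 2cos(α−β) + 2d(sin β − sin α) = 15.959922; p = √p² = 3.994987; φ = atan2(cos α − cos β, d − sin α + sin β) = -0.171595 rad; t = (α − φ) mod 2π = 2.401843 rad, q = (φ − β) mod 2π = 1.329671 rad → L = 2.31·(2.401843 + 3.994987 + 1.329671) = 2.31·7.726501 = 17.848217 m
LSR: p² = d² − 2 + 2cos(α−β) + 2d(sin α + sin β) = 26.732050; p = √p² = 5.170305; φ = atan2(−cos α − cos β, d + sin α + sin β) − atan2(−2, p) = 0.467242 rad; t = (φ − α) mod 2π = 4.520179 rad, q = (φ − β) mod 2π = 1.968507 rad → L = 2.31·(4.520179 + 5.170305 + 1.968507) = 2.31·11.658990 = 26.932268 m
RSL: p² = d² − 2 + 2cos(α−β) − 2d(sin α + sin β) = 31.477567; p = √p² = 5.610487; φ = atan2(cos α + cos β, d − sin α − sin β) − atan2(2, p) = -0.433758 rad; t = (α − φ) mod 2π = 2.664006 rad, q = (β − φ) mod 2π = 5.215678 rad → L = 2.31·(2.664006 + 5.610487 + 5.215678) = 2.31·13.490171 = 31.162296 m
RLR: c = (6 − d² + 2cos(α−β) + 2d(sin α − sin β))/8 = -0.994990; p = 2π − arccos c = 3.241732 rad; φ = atan2(cos α − cos β, d − sin α + sin β) = -0.171595 rad; t = (α − φ + p/2) mod 2π = 4.022709 rad, q = (α − β − t + p) mod 2π = 2.950537 rad → L = 2.31·(4.022709 + 3.241732 + 2.950537) = 2.31·10.214978 = 23.596599 m
LRL: c = (6 − d² + 2cos(α−β) − 2d(sin α − sin β))/8 = -6.112196, |c| > 1 → infeasible
Shortest: RSR with L = 17.848217 m ≈ 17.8482 m
Convert RSR to answer units (arcs ×180/π): t = 2.401843·180/π = 137.6155°, p = ρ·p = 2.31·3.994987 = 9.2284 m, q = 1.329671·180/π = 76.1845°, L = 17.8482 m.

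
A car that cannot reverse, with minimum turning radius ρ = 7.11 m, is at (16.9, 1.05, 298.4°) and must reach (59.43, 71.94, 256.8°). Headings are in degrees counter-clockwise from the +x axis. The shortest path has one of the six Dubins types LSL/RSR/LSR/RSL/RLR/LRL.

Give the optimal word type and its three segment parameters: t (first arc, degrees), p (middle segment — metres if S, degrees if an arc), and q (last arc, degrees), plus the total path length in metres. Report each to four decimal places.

LSR: t = 139.5077°, p = 73.7471 m, q = 181.1077°, L = 113.5332 m

Let ψ = atan2(Δy, Δx) = atan2(70.89, 42.53) = 59.0386° be the start→goal bearing.
Normalize: d = |goal − start| / ρ = 82.669178/7.11 = 11.627170, α = (θ_start − ψ) mod 360° = 239.3614° = 4.177644 rad, β = (θ_goal − ψ) mod 360° = 197.7614° = 3.451587 rad.
Common terms: sin α = -0.860399, cos α = -0.509621, sin β = -0.305053, cos β = -0.952335, cos(α−β) = 0.747798, d² = 135.191080. Work in radians in the unit-radius frame; every candidate has L = ρ·(t + p + q).
LSL: p² = 2 + d² − 2cos(α−β) + 2d(sin α − sin β) = 122.781296; p = √p² = 11.080672; φ = atan2(cos β − cos α, d + sin α − sin β) = -0.039964 rad; t = (φ − α) mod 2π = 2.065577 rad, q = (β − φ) mod 2π = 3.491552 rad → L = 7.11·(2.065577 + 11.080672 + 3.491552) = 7.11·16.637801 = 118.294762 m
RSR: p² = 2 + d² − 2cos(α−β) + 2d(sin β − sin α) = 148.609671; p = √p² = 12.190557; φ = atan2(cos α − cos β, d − sin α + sin β) = 0.036324 rad; t = (α − φ) mod 2π = 4.141320 rad, q = (φ − β) mod 2π = 2.867922 rad → L = 7.11·(4.141320 + 12.190557 + 2.867922) = 7.11·19.199799 = 136.510570 m
LSR: p² = d² − 2 + 2cos(α−β) + 2d(sin α + sin β) = 107.584856; p = √p² = 10.372312; φ = atan2(−cos α − cos β, d + sin α + sin β) − atan2(−2, p) = 0.329328 rad; t = (φ − α) mod 2π = 2.434869 rad, q = (φ − β) mod 2π = 3.160926 rad → L = 7.11·(2.434869 + 10.372312 + 3.160926) = 7.11·15.968106 = 113.533237 m
RSL: p² = d² − 2 + 2cos(α−β) − 2d(sin α + sin β) = 161.788497; p = √p² = 12.719611; φ = atan2(cos α + cos β, d − sin α − sin β) − atan2(2, p) = -0.269748 rad; t = (α − φ) mod 2π = 4.447392 rad, q = (β − φ) mod 2π = 3.721335 rad → L = 7.11·(4.447392 + 12.719611 + 3.721335) = 7.11·20.888338 = 148.516086 m
RLR: c = (6 − d² + 2cos(α−β) + 2d(sin α − sin β))/8 = -17.576209, |c| > 1 → infeasible
LRL: c = (6 − d² + 2cos(α−β) − 2d(sin α − sin β))/8 = -14.347662, |c| > 1 → infeasible
Shortest: LSR with L = 113.533237 m ≈ 113.5332 m
Convert LSR to answer units (arcs ×180/π): t = 2.434869·180/π = 139.5077°, p = ρ·p = 7.11·10.372312 = 73.7471 m, q = 3.160926·180/π = 181.1077°, L = 113.5332 m.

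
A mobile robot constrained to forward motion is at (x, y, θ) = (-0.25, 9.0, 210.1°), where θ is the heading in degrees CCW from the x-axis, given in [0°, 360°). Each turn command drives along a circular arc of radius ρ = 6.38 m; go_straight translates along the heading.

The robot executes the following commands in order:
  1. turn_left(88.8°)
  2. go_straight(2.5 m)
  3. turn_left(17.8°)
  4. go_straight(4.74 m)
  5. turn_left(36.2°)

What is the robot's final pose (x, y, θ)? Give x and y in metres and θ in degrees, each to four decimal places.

set_pose: (x, y, θ) = (-0.2500, 9.0000, 210.1000°), ρ = 6.38
turn_left(88.8°): centre at ρ to the left, rotate +88.8° → (-2.6358, 0.3970, 298.9000°)
go_straight(2.5): x += 2.5·cos θ, y += 2.5·sin θ → (-1.4276, -1.7917, 298.9000°)
turn_left(17.8°): centre at ρ to the left, rotate +17.8° → (-0.2177, -3.3515, 316.7000°)
go_straight(4.74): x += 4.74·cos θ, y += 4.74·sin θ → (3.2320, -6.6023, 316.7000°)
turn_left(36.2°): centre at ρ to the left, rotate +36.2° → (6.8189, -8.2902, 352.9000°)

(6.8189, -8.2902, 352.9000°)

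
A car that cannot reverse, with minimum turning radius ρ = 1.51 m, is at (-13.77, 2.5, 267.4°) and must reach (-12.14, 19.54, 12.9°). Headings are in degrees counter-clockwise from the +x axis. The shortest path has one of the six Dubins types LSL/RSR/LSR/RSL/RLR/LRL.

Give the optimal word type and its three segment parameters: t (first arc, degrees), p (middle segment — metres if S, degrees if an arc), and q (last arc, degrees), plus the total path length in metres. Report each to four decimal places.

Let ψ = atan2(Δy, Δx) = atan2(17.04, 1.63) = 84.5359° be the start→goal bearing.
Normalize: d = |goal − start| / ρ = 17.117783/1.51 = 11.336280, α = (θ_start − ψ) mod 360° = 182.8641° = 3.191581 rad, β = (θ_goal − ψ) mod 360° = 288.3641° = 5.032904 rad.
Common terms: sin α = -0.049968, cos α = -0.998751, sin β = -0.949073, cos β = 0.315055, cos(α−β) = -0.267238, d² = 128.511250. Work in radians in the unit-radius frame; every candidate has L = ρ·(t + p + q).
LSL: p² = 2 + d² − 2cos(α−β) + 2d(sin α − sin β) = 151.430755; p = √p² = 12.305720; φ = atan2(cos β − cos α, d + sin α − sin β) = 0.106968 rad; t = (φ − α) mod 2π = 3.198572 rad, q = (β − φ) mod 2π = 4.925936 rad → L = 1.51·(3.198572 + 12.305720 + 4.925936) = 1.51·20.430228 = 30.849644 m
RSR: p² = 2 + d² − 2cos(α−β) + 2d(sin β − sin α) = 110.660698; p = √p² = 10.519539; φ = atan2(cos α − cos β, d − sin α + sin β) = -0.125219 rad; t = (α − φ) mod 2π = 3.316800 rad, q = (φ − β) mod 2π = 1.125063 rad → L = 1.51·(3.316800 + 10.519539 + 1.125063) = 1.51·14.961402 = 22.591717 m
LSR: p² = d² − 2 + 2cos(α−β) + 2d(sin α + sin β) = 103.325952; p = √p² = 10.164937; φ = atan2(−cos α − cos β, d + sin α + sin β) − atan2(−2, p) = 0.260316 rad; t = (φ − α) mod 2π = 3.351920 rad, q = (φ − β) mod 2π = 1.510598 rad → L = 1.51·(3.351920 + 10.164937 + 1.510598) = 1.51·15.027456 = 22.691458 m
RSL: p² = d² − 2 + 2cos(α−β) − 2d(sin α + sin β) = 148.627594; p = √p² = 12.191292; φ = atan2(cos α + cos β, d − sin α − sin β) − atan2(2, p) = -0.217972 rad; t = (α − φ) mod 2π = 3.409554 rad, q = (β − φ) mod 2π = 5.250876 rad → L = 1.51·(3.409554 + 12.191292 + 5.250876) = 1.51·20.851721 = 31.486099 m
RLR: c = (6 − d² + 2cos(α−β) + 2d(sin α − sin β))/8 = -12.832587, |c| > 1 → infeasible
LRL: c = (6 − d² + 2cos(α−β) − 2d(sin α − sin β))/8 = -17.928844, |c| > 1 → infeasible
Shortest: RSR with L = 22.591717 m ≈ 22.5917 m
Convert RSR to answer units (arcs ×180/π): t = 3.316800·180/π = 190.0386°, p = ρ·p = 1.51·10.519539 = 15.8845 m, q = 1.125063·180/π = 64.4614°, L = 22.5917 m.

RSR: t = 190.0386°, p = 15.8845 m, q = 64.4614°, L = 22.5917 m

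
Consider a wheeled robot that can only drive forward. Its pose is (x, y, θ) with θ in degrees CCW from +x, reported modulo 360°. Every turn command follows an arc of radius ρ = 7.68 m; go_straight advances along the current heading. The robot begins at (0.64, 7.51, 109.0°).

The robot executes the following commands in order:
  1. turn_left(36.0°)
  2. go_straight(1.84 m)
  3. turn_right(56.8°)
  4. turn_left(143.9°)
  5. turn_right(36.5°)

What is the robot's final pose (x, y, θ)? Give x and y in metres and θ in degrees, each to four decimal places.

set_pose: (x, y, θ) = (0.6400, 7.5100, 109.0000°), ρ = 7.68
turn_left(36.0°): centre at ρ to the left, rotate +36.0° → (-2.2165, 11.3007, 145.0000°)
go_straight(1.84): x += 1.84·cos θ, y += 1.84·sin θ → (-3.7238, 12.3561, 145.0000°)
turn_right(56.8°): centre at ρ to the right, rotate −56.8° → (-6.9949, 18.8884, 88.2000°)
turn_left(143.9°): centre at ρ to the left, rotate +143.9° → (-20.7313, 23.8474, 232.1000°)
turn_right(36.5°): centre at ρ to the right, rotate −36.5° → (-24.7261, 21.1680, 195.6000°)

(-24.7261, 21.1680, 195.6000°)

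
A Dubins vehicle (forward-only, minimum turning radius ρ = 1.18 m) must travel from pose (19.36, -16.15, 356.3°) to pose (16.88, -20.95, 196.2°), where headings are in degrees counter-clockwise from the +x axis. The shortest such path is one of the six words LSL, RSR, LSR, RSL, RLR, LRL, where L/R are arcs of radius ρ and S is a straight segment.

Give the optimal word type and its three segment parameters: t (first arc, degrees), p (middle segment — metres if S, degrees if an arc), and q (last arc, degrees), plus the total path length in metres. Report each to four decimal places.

Let ψ = atan2(Δy, Δx) = atan2(-4.80, -2.48) = -117.3239° be the start→goal bearing.
Normalize: d = |goal − start| / ρ = 5.402814/1.18 = 4.578656, α = (θ_start − ψ) mod 360° = 113.6239° = 1.983111 rad, β = (θ_goal − ψ) mod 360° = 313.5239° = 5.472024 rad.
Common terms: sin α = 0.916196, cos α = -0.400731, sin β = -0.725087, cos β = 0.688657, cos(α−β) = -0.940288, d² = 20.964091. Work in radians in the unit-radius frame; every candidate has L = ρ·(t + p + q).
LSL: p² = 2 + d² − 2cos(α−β) + 2d(sin α − sin β) = 39.874407; p = √p² = 6.314619; φ = atan2(cos β − cos α, d + sin α − sin β) = 0.173386 rad; t = (φ − α) mod 2π = 4.473460 rad, q = (β − φ) mod 2π = 5.298638 rad → L = 1.18·(4.473460 + 6.314619 + 5.298638) = 1.18·16.086717 = 18.982326 m
RSR: p² = 2 + d² − 2cos(α−β) + 2d(sin β − sin α) = 9.814927; p = √p² = 3.132878; φ = atan2(cos α − cos β, d − sin α + sin β) = -0.355146 rad; t = (α − φ) mod 2π = 2.338257 rad, q = (φ − β) mod 2π = 0.456015 rad → L = 1.18·(2.338257 + 3.132878 + 0.456015) = 1.18·5.927150 = 6.994038 m
LSR: p² = d² − 2 + 2cos(α−β) + 2d(sin α + sin β) = 18.833554; p = √p² = 4.339764; φ = atan2(−cos α − cos β, d + sin α + sin β) − atan2(−2, p) = 0.371552 rad; t = (φ − α) mod 2π = 4.671626 rad, q = (φ − β) mod 2π = 1.182713 rad → L = 1.18·(4.671626 + 4.339764 + 1.182713) = 1.18·10.194104 = 12.029043 m
RSL: p² = d² − 2 + 2cos(α−β) − 2d(sin α + sin β) = 15.333475; p = √p² = 3.915798; φ = atan2(cos α + cos β, d − sin α − sin β) − atan2(2, p) = -0.406682 rad; t = (α − φ) mod 2π = 2.389793 rad, q = (β − φ) mod 2π = 5.878707 rad → L = 1.18·(2.389793 + 3.915798 + 5.878707) = 1.18·12.184298 = 14.377472 m
RLR: c = (6 − d² + 2cos(α−β) + 2d(sin α − sin β))/8 = -0.226866; p = 2π − arccos c = 4.483531 rad; φ = atan2(cos α − cos β, d − sin α + sin β) = -0.355146 rad; t = (α − φ + p/2) mod 2π = 4.580023 rad, q = (α − β − t + p) mod 2π = 2.697780 rad → L = 1.18·(4.580023 + 4.483531 + 2.697780) = 1.18·11.761333 = 13.878373 m
LRL: c = (6 − d² + 2cos(α−β) − 2d(sin α − sin β))/8 = -3.984301, |c| > 1 → infeasible
Shortest: RSR with L = 6.994038 m ≈ 6.9940 m
Convert RSR to answer units (arcs ×180/π): t = 2.338257·180/π = 133.9723°, p = ρ·p = 1.18·3.132878 = 3.6968 m, q = 0.456015·180/π = 26.1277°, L = 6.9940 m.

RSR: t = 133.9723°, p = 3.6968 m, q = 26.1277°, L = 6.9940 m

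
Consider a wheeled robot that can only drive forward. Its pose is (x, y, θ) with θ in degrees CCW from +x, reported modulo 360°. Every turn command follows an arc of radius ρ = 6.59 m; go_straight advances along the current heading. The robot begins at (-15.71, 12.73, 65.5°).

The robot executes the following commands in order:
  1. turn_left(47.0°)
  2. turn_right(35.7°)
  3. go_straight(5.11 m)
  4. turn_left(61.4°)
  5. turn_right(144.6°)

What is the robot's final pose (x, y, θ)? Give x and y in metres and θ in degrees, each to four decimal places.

(-11.6753, 44.8656, 353.6000°)

set_pose: (x, y, θ) = (-15.7100, 12.7300, 65.5000°), ρ = 6.59
turn_left(47.0°): centre at ρ to the left, rotate +47.0° → (-15.6183, 17.9847, 112.5000°)
turn_right(35.7°): centre at ρ to the right, rotate −35.7° → (-15.9458, 22.0114, 76.8000°)
go_straight(5.11): x += 5.11·cos θ, y += 5.11·sin θ → (-14.7789, 26.9864, 76.8000°)
turn_left(61.4°): centre at ρ to the left, rotate +61.4° → (-16.8024, 33.4039, 138.2000°)
turn_right(144.6°): centre at ρ to the right, rotate −144.6° → (-11.6753, 44.8656, -6.4000° ≡ 353.6000°)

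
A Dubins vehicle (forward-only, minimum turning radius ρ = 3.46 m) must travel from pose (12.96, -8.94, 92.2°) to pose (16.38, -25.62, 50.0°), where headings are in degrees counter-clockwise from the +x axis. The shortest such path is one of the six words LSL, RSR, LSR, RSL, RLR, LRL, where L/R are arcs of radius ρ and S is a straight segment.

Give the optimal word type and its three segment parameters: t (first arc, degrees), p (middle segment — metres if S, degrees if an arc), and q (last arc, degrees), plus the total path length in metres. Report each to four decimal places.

LSL: t = 194.2420°, p = 14.9338 m, q = 123.5580°, L = 34.1253 m

Let ψ = atan2(Δy, Δx) = atan2(-16.68, 3.42) = -78.4129° be the start→goal bearing.
Normalize: d = |goal − start| / ρ = 17.027002/3.46 = 4.921099, α = (θ_start − ψ) mod 360° = 170.6129° = 2.977757 rad, β = (θ_goal − ψ) mod 360° = 128.4129° = 2.241228 rad.
Common terms: sin α = 0.163104, cos α = -0.986609, sin β = 0.783554, cos β = -0.621324, cos(α−β) = 0.740805, d² = 24.217214. Work in radians in the unit-radius frame; every candidate has L = ρ·(t + p + q).
LSL: p² = 2 + d² − 2cos(α−β) + 2d(sin α − sin β) = 18.629016; p = √p² = 4.316134; φ = atan2(cos β − cos α, d + sin α − sin β) = 0.084734 rad; t = (φ − α) mod 2π = 3.390162 rad, q = (β − φ) mod 2π = 2.156494 rad → L = 3.46·(3.390162 + 4.316134 + 2.156494) = 3.46·9.862791 = 34.125256 m
RSR: p² = 2 + d² − 2cos(α−β) + 2d(sin β − sin α) = 30.842194; p = √p² = 5.553575; φ = atan2(cos α − cos β, d − sin α + sin β) = -0.065822 rad; t = (α − φ) mod 2π = 3.043579 rad, q = (φ − β) mod 2π = 3.976135 rad → L = 3.46·(3.043579 + 5.553575 + 3.976135) = 3.46·12.573289 = 43.503580 m
LSR: p² = d² − 2 + 2cos(α−β) + 2d(sin α + sin β) = 33.016014; p = √p² = 5.745956; φ = atan2(−cos α − cos β, d + sin α + sin β) − atan2(−2, p) = 0.602418 rad; t = (φ − α) mod 2π = 3.907847 rad, q = (φ − β) mod 2π = 4.644376 rad → L = 3.46·(3.907847 + 5.745956 + 4.644376) = 3.46·14.298178 = 49.471697 m
RSL: p² = d² − 2 + 2cos(α−β) − 2d(sin α + sin β) = 14.381633; p = √p² = 3.792312; φ = atan2(cos α + cos β, d − sin α − sin β) − atan2(2, p) = -0.869751 rad; t = (α − φ) mod 2π = 3.847508 rad, q = (β − φ) mod 2π = 3.110979 rad → L = 3.46·(3.847508 + 3.792312 + 3.110979) = 3.46·10.750800 = 37.197767 m
RLR: c = (6 − d² + 2cos(α−β) + 2d(sin α − sin β))/8 = -2.855274, |c| > 1 → infeasible
LRL: c = (6 − d² + 2cos(α−β) − 2d(sin α − sin β))/8 = -1.328627, |c| > 1 → infeasible
Shortest: LSL with L = 34.125256 m ≈ 34.1253 m
Convert LSL to answer units (arcs ×180/π): t = 3.390162·180/π = 194.2420°, p = ρ·p = 3.46·4.316134 = 14.9338 m, q = 2.156494·180/π = 123.5580°, L = 34.1253 m.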